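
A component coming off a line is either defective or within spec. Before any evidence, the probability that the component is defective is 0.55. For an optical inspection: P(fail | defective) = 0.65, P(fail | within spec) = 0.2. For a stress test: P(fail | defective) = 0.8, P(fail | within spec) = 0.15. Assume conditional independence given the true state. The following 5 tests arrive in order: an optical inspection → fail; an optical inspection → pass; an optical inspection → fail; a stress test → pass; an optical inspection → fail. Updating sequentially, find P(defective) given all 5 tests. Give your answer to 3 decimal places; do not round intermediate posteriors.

0.812

After an optical inspection='fail': P(defective) = 0.65·0.5500 / (0.65·0.5500 + 0.2·0.4500) ≈ 0.7989
After an optical inspection='pass': P(defective) = 0.35·0.7989 / (0.35·0.7989 + 0.8·0.2011) ≈ 0.6347
After an optical inspection='fail': P(defective) = 0.65·0.6347 / (0.65·0.6347 + 0.2·0.3653) ≈ 0.8496
After a stress test='pass': P(defective) = 0.2·0.8496 / (0.2·0.8496 + 0.85·0.1504) ≈ 0.5706
After an optical inspection='fail': P(defective) = 0.65·0.5706 / (0.65·0.5706 + 0.2·0.4294) ≈ 0.8120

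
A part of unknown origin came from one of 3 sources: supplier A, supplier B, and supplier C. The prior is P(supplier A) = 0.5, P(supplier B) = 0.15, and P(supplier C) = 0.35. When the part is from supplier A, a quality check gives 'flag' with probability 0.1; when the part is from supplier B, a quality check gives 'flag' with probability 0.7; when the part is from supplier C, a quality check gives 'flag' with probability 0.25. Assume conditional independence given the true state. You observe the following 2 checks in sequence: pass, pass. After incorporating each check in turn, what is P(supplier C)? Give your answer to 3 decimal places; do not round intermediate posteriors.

0.320

After 'pass': normaliser = 0.9·0.5000 + 0.3·0.1500 + 0.75·0.3500; P(supplier A) ≈ 0.5941, P(supplier B) ≈ 0.0594, P(supplier C) ≈ 0.3465
After 'pass': normaliser = 0.9·0.5941 + 0.3·0.0594 + 0.75·0.3465; P(supplier A) ≈ 0.6581, P(supplier B) ≈ 0.0219, P(supplier C) ≈ 0.3199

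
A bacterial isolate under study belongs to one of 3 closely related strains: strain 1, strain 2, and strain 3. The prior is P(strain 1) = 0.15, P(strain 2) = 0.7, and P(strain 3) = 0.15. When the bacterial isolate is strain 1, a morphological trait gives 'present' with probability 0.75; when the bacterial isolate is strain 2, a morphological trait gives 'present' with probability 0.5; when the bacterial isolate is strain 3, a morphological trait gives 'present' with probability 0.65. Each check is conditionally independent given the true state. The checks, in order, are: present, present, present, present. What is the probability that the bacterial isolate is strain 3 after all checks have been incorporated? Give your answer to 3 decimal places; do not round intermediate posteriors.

0.227

After 'present': normaliser = 0.75·0.1500 + 0.5·0.7000 + 0.65·0.1500; P(strain 1) ≈ 0.2009, P(strain 2) ≈ 0.6250, P(strain 3) ≈ 0.1741
After 'present': normaliser = 0.75·0.2009 + 0.5·0.6250 + 0.65·0.1741; P(strain 1) ≈ 0.2614, P(strain 2) ≈ 0.5422, P(strain 3) ≈ 0.1964
After 'present': normaliser = 0.75·0.2614 + 0.5·0.5422 + 0.65·0.1964; P(strain 1) ≈ 0.3296, P(strain 2) ≈ 0.4558, P(strain 3) ≈ 0.2146
After 'present': normaliser = 0.75·0.3296 + 0.5·0.4558 + 0.65·0.2146; P(strain 1) ≈ 0.4023, P(strain 2) ≈ 0.3708, P(strain 3) ≈ 0.2269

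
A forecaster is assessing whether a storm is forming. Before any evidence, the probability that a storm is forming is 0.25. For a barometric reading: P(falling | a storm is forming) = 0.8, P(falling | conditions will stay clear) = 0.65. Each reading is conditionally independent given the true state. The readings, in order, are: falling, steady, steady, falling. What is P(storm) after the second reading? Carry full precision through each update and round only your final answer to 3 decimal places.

0.190

Apply Bayes' rule sequentially, carrying P(storm) forward.
After 'falling': P(storm) = 0.8·0.2500 / (0.8·0.2500 + 0.65·0.7500) ≈ 0.2909
After 'steady': P(storm) = 0.2·0.2909 / (0.2·0.2909 + 0.35·0.7091) ≈ 0.1899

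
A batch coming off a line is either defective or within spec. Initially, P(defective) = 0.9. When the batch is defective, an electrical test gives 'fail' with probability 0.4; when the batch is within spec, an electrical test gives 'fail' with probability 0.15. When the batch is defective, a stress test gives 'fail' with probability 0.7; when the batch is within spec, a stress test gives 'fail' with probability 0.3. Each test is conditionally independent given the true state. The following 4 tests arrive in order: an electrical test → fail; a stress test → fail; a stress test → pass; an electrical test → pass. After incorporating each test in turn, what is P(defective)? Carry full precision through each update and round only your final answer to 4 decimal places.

After an electrical test='fail': P(defective) = 0.4·0.9000 / (0.4·0.9000 + 0.15·0.1000) ≈ 0.9600
After a stress test='fail': P(defective) = 0.7·0.9600 / (0.7·0.9600 + 0.3·0.0400) ≈ 0.9825
After a stress test='pass': P(defective) = 0.3·0.9825 / (0.3·0.9825 + 0.7·0.0175) ≈ 0.9600
After an electrical test='pass': P(defective) = 0.6·0.9600 / (0.6·0.9600 + 0.85·0.0400) ≈ 0.9443

0.9443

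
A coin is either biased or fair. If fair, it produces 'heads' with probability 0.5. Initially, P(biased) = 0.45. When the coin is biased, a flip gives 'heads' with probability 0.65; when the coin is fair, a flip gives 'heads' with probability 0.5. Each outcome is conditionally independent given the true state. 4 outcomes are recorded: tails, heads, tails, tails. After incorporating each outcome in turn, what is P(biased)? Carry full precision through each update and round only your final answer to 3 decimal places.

After 'tails': P(biased) = 0.35·0.4500 / (0.35·0.4500 + 0.5·0.5500) ≈ 0.3642
After 'heads': P(biased) = 0.65·0.3642 / (0.65·0.3642 + 0.5·0.6358) ≈ 0.4268
After 'tails': P(biased) = 0.35·0.4268 / (0.35·0.4268 + 0.5·0.5732) ≈ 0.3426
After 'tails': P(biased) = 0.35·0.3426 / (0.35·0.3426 + 0.5·0.6574) ≈ 0.2673

0.267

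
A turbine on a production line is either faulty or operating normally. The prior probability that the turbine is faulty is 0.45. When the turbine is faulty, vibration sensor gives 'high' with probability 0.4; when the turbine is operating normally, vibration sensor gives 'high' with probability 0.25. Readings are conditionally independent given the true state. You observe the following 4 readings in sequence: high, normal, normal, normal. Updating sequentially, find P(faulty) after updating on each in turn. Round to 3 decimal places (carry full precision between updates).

0.401

After 'high': P(faulty) = 0.4·0.4500 / (0.4·0.4500 + 0.25·0.5500) ≈ 0.5669
After 'normal': P(faulty) = 0.6·0.5669 / (0.6·0.5669 + 0.75·0.4331) ≈ 0.5115
After 'normal': P(faulty) = 0.6·0.5115 / (0.6·0.5115 + 0.75·0.4885) ≈ 0.4559
After 'normal': P(faulty) = 0.6·0.4559 / (0.6·0.4559 + 0.75·0.5441) ≈ 0.4013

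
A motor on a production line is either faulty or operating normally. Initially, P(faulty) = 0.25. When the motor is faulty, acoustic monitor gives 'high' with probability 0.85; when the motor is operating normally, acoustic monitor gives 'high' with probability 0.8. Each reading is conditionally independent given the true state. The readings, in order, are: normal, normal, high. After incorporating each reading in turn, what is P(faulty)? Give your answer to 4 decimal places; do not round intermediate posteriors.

After 'normal': P(faulty) = 0.15·0.2500 / (0.15·0.2500 + 0.2·0.7500) ≈ 0.2000
After 'normal': P(faulty) = 0.15·0.2000 / (0.15·0.2000 + 0.2·0.8000) ≈ 0.1579
After 'high': P(faulty) = 0.85·0.1579 / (0.85·0.1579 + 0.8·0.8421) ≈ 0.1661

0.1661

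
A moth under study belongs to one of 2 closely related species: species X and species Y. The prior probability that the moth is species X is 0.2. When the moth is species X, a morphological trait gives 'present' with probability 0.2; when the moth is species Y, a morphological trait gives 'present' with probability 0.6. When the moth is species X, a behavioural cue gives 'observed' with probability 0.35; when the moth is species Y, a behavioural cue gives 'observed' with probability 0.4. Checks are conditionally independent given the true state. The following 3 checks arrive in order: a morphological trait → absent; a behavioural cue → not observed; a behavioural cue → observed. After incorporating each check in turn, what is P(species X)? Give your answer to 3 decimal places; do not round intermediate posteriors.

0.322

Each posterior becomes the prior for the next update.
After a morphological trait='absent': P(species X) = 0.8·0.2000 / (0.8·0.2000 + 0.4·0.8000) ≈ 0.3333
After a behavioural cue='not observed': P(species X) = 0.65·0.3333 / (0.65·0.3333 + 0.6·0.6667) ≈ 0.3514
After a behavioural cue='observed': P(species X) = 0.35·0.3514 / (0.35·0.3514 + 0.4·0.6486) ≈ 0.3216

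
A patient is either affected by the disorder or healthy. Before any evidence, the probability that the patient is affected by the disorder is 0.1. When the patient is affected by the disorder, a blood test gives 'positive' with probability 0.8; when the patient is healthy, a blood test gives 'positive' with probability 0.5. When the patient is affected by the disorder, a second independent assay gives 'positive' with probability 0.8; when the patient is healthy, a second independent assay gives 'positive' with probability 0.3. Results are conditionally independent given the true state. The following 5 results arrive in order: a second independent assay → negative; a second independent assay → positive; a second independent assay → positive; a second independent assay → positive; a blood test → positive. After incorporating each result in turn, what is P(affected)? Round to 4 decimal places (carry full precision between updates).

0.4906

After a second independent assay='negative': P(affected) = 0.2·0.1000 / (0.2·0.1000 + 0.7·0.9000) ≈ 0.0308
After a second independent assay='positive': P(affected) = 0.8·0.0308 / (0.8·0.0308 + 0.3·0.9692) ≈ 0.0780
After a second independent assay='positive': P(affected) = 0.8·0.0780 / (0.8·0.0780 + 0.3·0.9220) ≈ 0.1842
After a second independent assay='positive': P(affected) = 0.8·0.1842 / (0.8·0.1842 + 0.3·0.8158) ≈ 0.3758
After a blood test='positive': P(affected) = 0.8·0.3758 / (0.8·0.3758 + 0.5·0.6242) ≈ 0.4906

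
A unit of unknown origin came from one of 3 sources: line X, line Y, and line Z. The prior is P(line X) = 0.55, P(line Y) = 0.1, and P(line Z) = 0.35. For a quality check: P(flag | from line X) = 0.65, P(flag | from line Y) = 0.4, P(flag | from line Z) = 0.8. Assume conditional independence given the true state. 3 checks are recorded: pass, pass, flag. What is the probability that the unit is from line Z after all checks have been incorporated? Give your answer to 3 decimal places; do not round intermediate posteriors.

0.161

Apply Bayes' rule sequentially, carrying P(line Z) forward.
After 'pass': normaliser = 0.35·0.5500 + 0.6·0.1000 + 0.2·0.3500; P(line X) ≈ 0.5969, P(line Y) ≈ 0.1860, P(line Z) ≈ 0.2171
After 'pass': normaliser = 0.35·0.5969 + 0.6·0.1860 + 0.2·0.2171; P(line X) ≈ 0.5740, P(line Y) ≈ 0.3067, P(line Z) ≈ 0.1193
After 'flag': normaliser = 0.65·0.5740 + 0.4·0.3067 + 0.8·0.1193; P(line X) ≈ 0.6311, P(line Y) ≈ 0.2075, P(line Z) ≈ 0.1614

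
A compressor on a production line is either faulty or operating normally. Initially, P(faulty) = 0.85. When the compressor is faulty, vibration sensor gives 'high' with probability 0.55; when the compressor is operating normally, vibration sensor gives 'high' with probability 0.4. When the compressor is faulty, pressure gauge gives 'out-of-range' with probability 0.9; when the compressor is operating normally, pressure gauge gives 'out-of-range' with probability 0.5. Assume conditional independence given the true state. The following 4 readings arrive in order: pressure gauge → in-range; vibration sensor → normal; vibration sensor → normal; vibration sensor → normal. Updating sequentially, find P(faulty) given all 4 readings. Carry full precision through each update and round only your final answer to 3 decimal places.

0.323

After pressure gauge='in-range': P(faulty) = 0.1·0.8500 / (0.1·0.8500 + 0.5·0.1500) ≈ 0.5312
After vibration sensor='normal': P(faulty) = 0.45·0.5312 / (0.45·0.5312 + 0.6·0.4688) ≈ 0.4595
After vibration sensor='normal': P(faulty) = 0.45·0.4595 / (0.45·0.4595 + 0.6·0.5405) ≈ 0.3893
After vibration sensor='normal': P(faulty) = 0.45·0.3893 / (0.45·0.3893 + 0.6·0.6107) ≈ 0.3235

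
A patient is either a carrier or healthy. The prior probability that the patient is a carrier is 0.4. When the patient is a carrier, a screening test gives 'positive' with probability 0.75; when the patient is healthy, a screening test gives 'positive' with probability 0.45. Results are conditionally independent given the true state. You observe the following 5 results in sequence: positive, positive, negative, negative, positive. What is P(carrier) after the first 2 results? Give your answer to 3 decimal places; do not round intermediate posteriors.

After 'positive': P(carrier) = 0.75·0.4000 / (0.75·0.4000 + 0.45·0.6000) ≈ 0.5263
After 'positive': P(carrier) = 0.75·0.5263 / (0.75·0.5263 + 0.45·0.4737) ≈ 0.6494

0.649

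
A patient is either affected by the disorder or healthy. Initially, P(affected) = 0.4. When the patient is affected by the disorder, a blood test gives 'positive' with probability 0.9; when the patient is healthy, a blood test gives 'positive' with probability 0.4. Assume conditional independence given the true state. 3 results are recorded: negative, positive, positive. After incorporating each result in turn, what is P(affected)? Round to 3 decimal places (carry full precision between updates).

0.360

Each posterior becomes the prior for the next update.
After 'negative': P(affected) = 0.1·0.4000 / (0.1·0.4000 + 0.6·0.6000) ≈ 0.1000
After 'positive': P(affected) = 0.9·0.1000 / (0.9·0.1000 + 0.4·0.9000) ≈ 0.2000
After 'positive': P(affected) = 0.9·0.2000 / (0.9·0.2000 + 0.4·0.8000) ≈ 0.3600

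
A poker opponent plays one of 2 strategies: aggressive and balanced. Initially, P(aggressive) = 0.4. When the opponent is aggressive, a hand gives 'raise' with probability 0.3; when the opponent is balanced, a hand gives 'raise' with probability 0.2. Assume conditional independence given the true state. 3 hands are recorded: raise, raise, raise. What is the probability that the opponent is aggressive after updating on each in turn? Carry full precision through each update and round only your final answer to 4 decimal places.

Apply Bayes' rule sequentially, carrying P(aggressive) forward.
After 'raise': P(aggressive) = 0.3·0.4000 / (0.3·0.4000 + 0.2·0.6000) ≈ 0.5000
After 'raise': P(aggressive) = 0.3·0.5000 / (0.3·0.5000 + 0.2·0.5000) ≈ 0.6000
After 'raise': P(aggressive) = 0.3·0.6000 / (0.3·0.6000 + 0.2·0.4000) ≈ 0.6923

0.6923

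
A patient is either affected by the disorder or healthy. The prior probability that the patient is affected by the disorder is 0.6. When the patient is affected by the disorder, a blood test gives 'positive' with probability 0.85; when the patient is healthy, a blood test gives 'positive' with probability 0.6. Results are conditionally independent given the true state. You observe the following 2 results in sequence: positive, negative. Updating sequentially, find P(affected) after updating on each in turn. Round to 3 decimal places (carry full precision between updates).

0.443

Apply Bayes' rule sequentially, carrying P(affected) forward.
After 'positive': P(affected) = 0.85·0.6000 / (0.85·0.6000 + 0.6·0.4000) ≈ 0.6800
After 'negative': P(affected) = 0.15·0.6800 / (0.15·0.6800 + 0.4·0.3200) ≈ 0.4435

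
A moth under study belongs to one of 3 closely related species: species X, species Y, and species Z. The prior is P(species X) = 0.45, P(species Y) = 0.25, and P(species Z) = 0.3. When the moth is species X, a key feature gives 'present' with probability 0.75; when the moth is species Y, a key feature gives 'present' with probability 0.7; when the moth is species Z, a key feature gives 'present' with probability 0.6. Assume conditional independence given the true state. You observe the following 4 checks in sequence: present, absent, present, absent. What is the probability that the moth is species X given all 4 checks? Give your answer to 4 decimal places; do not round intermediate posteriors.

0.3585

Apply Bayes' rule sequentially, carrying P(species X) forward.
After 'present': normaliser = 0.75·0.4500 + 0.7·0.2500 + 0.6·0.3000; P(species X) ≈ 0.4874, P(species Y) ≈ 0.2527, P(species Z) ≈ 0.2599
After 'absent': normaliser = 0.25·0.4874 + 0.3·0.2527 + 0.4·0.2599; P(species X) ≈ 0.4039, P(species Y) ≈ 0.2513, P(species Z) ≈ 0.3447
After 'present': normaliser = 0.75·0.4039 + 0.7·0.2513 + 0.6·0.3447; P(species X) ≈ 0.4418, P(species Y) ≈ 0.2566, P(species Z) ≈ 0.3016
After 'absent': normaliser = 0.25·0.4418 + 0.3·0.2566 + 0.4·0.3016; P(species X) ≈ 0.3585, P(species Y) ≈ 0.2499, P(species Z) ≈ 0.3916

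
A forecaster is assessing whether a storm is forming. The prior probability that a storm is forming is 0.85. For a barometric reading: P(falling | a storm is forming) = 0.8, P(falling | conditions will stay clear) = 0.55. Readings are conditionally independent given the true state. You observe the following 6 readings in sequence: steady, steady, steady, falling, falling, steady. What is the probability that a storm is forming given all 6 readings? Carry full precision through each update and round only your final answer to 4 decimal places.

After 'steady': P(storm) = 0.2·0.8500 / (0.2·0.8500 + 0.45·0.1500) ≈ 0.7158
After 'steady': P(storm) = 0.2·0.7158 / (0.2·0.7158 + 0.45·0.2842) ≈ 0.5282
After 'steady': P(storm) = 0.2·0.5282 / (0.2·0.5282 + 0.45·0.4718) ≈ 0.3322
After 'falling': P(storm) = 0.8·0.3322 / (0.8·0.3322 + 0.55·0.6678) ≈ 0.4198
After 'falling': P(storm) = 0.8·0.4198 / (0.8·0.4198 + 0.55·0.5802) ≈ 0.5128
After 'steady': P(storm) = 0.2·0.5128 / (0.2·0.5128 + 0.45·0.4872) ≈ 0.3187

0.3187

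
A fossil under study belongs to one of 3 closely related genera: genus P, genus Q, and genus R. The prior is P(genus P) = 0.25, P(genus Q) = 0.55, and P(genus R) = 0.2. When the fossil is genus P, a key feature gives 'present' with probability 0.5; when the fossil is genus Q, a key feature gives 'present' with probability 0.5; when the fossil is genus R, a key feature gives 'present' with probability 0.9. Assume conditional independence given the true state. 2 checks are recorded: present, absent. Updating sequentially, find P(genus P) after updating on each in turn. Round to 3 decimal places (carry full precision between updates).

After 'present': normaliser = 0.5·0.2500 + 0.5·0.5500 + 0.9·0.2000; P(genus P) ≈ 0.2155, P(genus Q) ≈ 0.4741, P(genus R) ≈ 0.3103
After 'absent': normaliser = 0.5·0.2155 + 0.5·0.4741 + 0.1·0.3103; P(genus P) ≈ 0.2867, P(genus Q) ≈ 0.6307, P(genus R) ≈ 0.0826

0.287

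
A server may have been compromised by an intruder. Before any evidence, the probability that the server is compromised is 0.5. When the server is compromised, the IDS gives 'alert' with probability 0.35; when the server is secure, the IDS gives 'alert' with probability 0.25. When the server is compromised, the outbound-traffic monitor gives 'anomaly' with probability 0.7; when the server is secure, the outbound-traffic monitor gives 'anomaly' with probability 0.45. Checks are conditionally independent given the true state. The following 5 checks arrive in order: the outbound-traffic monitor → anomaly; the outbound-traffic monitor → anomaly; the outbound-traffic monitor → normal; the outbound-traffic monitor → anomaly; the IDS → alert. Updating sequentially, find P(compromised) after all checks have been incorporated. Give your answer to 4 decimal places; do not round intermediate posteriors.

0.7419

After the outbound-traffic monitor='anomaly': P(compromised) = 0.7·0.5000 / (0.7·0.5000 + 0.45·0.5000) ≈ 0.6087
After the outbound-traffic monitor='anomaly': P(compromised) = 0.7·0.6087 / (0.7·0.6087 + 0.45·0.3913) ≈ 0.7076
After the outbound-traffic monitor='normal': P(compromised) = 0.3·0.7076 / (0.3·0.7076 + 0.55·0.2924) ≈ 0.5689
After the outbound-traffic monitor='anomaly': P(compromised) = 0.7·0.5689 / (0.7·0.5689 + 0.45·0.4311) ≈ 0.6725
After the IDS='alert': P(compromised) = 0.35·0.6725 / (0.35·0.6725 + 0.25·0.3275) ≈ 0.7419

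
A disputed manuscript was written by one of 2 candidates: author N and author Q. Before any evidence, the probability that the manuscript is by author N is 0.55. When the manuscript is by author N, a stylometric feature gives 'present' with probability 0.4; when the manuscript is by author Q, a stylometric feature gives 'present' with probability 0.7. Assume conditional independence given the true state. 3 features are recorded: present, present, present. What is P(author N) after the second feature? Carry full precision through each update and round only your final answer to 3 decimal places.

0.285

After 'present': P(author N) = 0.4·0.5500 / (0.4·0.5500 + 0.7·0.4500) ≈ 0.4112
After 'present': P(author N) = 0.4·0.4112 / (0.4·0.4112 + 0.7·0.5888) ≈ 0.2853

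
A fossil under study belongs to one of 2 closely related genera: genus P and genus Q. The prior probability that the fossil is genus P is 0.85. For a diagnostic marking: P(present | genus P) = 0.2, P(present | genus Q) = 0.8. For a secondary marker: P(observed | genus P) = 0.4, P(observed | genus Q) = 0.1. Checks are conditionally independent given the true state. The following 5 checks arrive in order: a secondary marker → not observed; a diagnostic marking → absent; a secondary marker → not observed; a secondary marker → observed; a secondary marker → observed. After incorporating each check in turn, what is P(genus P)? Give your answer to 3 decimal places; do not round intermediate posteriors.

After a secondary marker='not observed': P(genus P) = 0.6·0.8500 / (0.6·0.8500 + 0.9·0.1500) ≈ 0.7907
After a diagnostic marking='absent': P(genus P) = 0.8·0.7907 / (0.8·0.7907 + 0.2·0.2093) ≈ 0.9379
After a secondary marker='not observed': P(genus P) = 0.6·0.9379 / (0.6·0.9379 + 0.9·0.0621) ≈ 0.9097
After a secondary marker='observed': P(genus P) = 0.4·0.9097 / (0.4·0.9097 + 0.1·0.0903) ≈ 0.9758
After a secondary marker='observed': P(genus P) = 0.4·0.9758 / (0.4·0.9758 + 0.1·0.0242) ≈ 0.9938

0.994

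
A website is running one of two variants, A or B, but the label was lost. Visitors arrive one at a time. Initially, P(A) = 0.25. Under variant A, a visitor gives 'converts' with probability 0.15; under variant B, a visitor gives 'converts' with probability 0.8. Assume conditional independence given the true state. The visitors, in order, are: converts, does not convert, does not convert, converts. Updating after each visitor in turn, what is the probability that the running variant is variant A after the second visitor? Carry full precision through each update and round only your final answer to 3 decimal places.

0.210

After 'converts': P(A) = 0.15·0.2500 / (0.15·0.2500 + 0.8·0.7500) ≈ 0.0588
After 'does not convert': P(A) = 0.85·0.0588 / (0.85·0.0588 + 0.2·0.9412) ≈ 0.2099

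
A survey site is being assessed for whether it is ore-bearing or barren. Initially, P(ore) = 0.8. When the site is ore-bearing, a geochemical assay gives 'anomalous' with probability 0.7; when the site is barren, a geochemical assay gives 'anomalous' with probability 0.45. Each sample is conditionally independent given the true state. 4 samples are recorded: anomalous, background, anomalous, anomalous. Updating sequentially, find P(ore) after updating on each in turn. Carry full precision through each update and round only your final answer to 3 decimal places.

Each posterior becomes the prior for the next update.
After 'anomalous': P(ore) = 0.7·0.8000 / (0.7·0.8000 + 0.45·0.2000) ≈ 0.8615
After 'background': P(ore) = 0.3·0.8615 / (0.3·0.8615 + 0.55·0.1385) ≈ 0.7724
After 'anomalous': P(ore) = 0.7·0.7724 / (0.7·0.7724 + 0.45·0.2276) ≈ 0.8408
After 'anomalous': P(ore) = 0.7·0.8408 / (0.7·0.8408 + 0.45·0.1592) ≈ 0.8915

0.891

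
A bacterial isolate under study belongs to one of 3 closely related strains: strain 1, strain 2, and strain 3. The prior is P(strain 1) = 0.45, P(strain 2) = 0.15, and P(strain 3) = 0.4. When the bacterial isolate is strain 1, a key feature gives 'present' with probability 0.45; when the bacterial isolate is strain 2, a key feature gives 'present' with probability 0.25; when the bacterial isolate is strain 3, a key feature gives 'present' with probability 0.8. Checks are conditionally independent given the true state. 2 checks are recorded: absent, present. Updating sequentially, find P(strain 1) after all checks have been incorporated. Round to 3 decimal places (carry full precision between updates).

0.547

After 'absent': normaliser = 0.55·0.4500 + 0.75·0.1500 + 0.2·0.4000; P(strain 1) ≈ 0.5625, P(strain 2) ≈ 0.2557, P(strain 3) ≈ 0.1818
After 'present': normaliser = 0.45·0.5625 + 0.25·0.2557 + 0.8·0.1818; P(strain 1) ≈ 0.5473, P(strain 2) ≈ 0.1382, P(strain 3) ≈ 0.3145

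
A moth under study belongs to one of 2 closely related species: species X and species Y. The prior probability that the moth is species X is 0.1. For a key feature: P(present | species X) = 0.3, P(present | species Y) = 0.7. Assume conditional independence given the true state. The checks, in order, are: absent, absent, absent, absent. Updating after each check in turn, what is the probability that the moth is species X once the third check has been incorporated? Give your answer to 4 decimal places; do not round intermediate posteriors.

0.5853

After 'absent': P(species X) = 0.7·0.1000 / (0.7·0.1000 + 0.3·0.9000) ≈ 0.2059
After 'absent': P(species X) = 0.7·0.2059 / (0.7·0.2059 + 0.3·0.7941) ≈ 0.3769
After 'absent': P(species X) = 0.7·0.3769 / (0.7·0.3769 + 0.3·0.6231) ≈ 0.5853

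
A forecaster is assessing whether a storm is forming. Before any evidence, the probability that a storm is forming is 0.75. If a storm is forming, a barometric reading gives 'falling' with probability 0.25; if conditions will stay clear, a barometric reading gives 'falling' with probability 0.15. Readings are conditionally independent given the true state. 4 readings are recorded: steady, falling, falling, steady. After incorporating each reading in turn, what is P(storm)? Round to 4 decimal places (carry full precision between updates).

Apply Bayes' rule sequentially, carrying P(storm) forward.
After 'steady': P(storm) = 0.75·0.7500 / (0.75·0.7500 + 0.85·0.2500) ≈ 0.7258
After 'falling': P(storm) = 0.25·0.7258 / (0.25·0.7258 + 0.15·0.2742) ≈ 0.8152
After 'falling': P(storm) = 0.25·0.8152 / (0.25·0.8152 + 0.15·0.1848) ≈ 0.8803
After 'steady': P(storm) = 0.75·0.8803 / (0.75·0.8803 + 0.85·0.1197) ≈ 0.8665

0.8665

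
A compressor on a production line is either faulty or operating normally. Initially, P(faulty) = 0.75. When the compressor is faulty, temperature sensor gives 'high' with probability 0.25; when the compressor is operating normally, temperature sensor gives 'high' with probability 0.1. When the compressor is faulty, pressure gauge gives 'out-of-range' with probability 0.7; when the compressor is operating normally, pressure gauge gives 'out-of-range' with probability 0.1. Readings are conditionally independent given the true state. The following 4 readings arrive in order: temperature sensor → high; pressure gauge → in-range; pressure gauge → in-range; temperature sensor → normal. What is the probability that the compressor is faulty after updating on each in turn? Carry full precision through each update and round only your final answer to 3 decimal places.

0.410

After temperature sensor='high': P(faulty) = 0.25·0.7500 / (0.25·0.7500 + 0.1·0.2500) ≈ 0.8824
After pressure gauge='in-range': P(faulty) = 0.3·0.8824 / (0.3·0.8824 + 0.9·0.1176) ≈ 0.7143
After pressure gauge='in-range': P(faulty) = 0.3·0.7143 / (0.3·0.7143 + 0.9·0.2857) ≈ 0.4545
After temperature sensor='normal': P(faulty) = 0.75·0.4545 / (0.75·0.4545 + 0.9·0.5455) ≈ 0.4098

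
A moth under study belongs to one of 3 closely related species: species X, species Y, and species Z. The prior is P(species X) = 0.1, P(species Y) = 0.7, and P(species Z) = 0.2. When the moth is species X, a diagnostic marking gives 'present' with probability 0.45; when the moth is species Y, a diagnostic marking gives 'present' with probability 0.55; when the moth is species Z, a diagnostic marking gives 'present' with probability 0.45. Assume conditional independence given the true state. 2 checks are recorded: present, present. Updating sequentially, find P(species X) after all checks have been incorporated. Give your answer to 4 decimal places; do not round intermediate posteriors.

0.0743

After 'present': normaliser = 0.45·0.1000 + 0.55·0.7000 + 0.45·0.2000; P(species X) ≈ 0.0865, P(species Y) ≈ 0.7404, P(species Z) ≈ 0.1731
After 'present': normaliser = 0.45·0.0865 + 0.55·0.7404 + 0.45·0.1731; P(species X) ≈ 0.0743, P(species Y) ≈ 0.7771, P(species Z) ≈ 0.1486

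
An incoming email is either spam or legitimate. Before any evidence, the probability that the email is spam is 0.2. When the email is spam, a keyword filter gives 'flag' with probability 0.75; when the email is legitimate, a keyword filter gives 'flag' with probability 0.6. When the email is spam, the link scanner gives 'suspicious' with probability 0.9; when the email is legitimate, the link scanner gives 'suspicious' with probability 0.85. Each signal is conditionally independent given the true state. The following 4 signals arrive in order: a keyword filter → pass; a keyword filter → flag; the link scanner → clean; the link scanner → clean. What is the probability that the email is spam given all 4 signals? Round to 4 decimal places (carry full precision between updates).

0.0799

After a keyword filter='pass': P(spam) = 0.25·0.2000 / (0.25·0.2000 + 0.4·0.8000) ≈ 0.1351
After a keyword filter='flag': P(spam) = 0.75·0.1351 / (0.75·0.1351 + 0.6·0.8649) ≈ 0.1634
After the link scanner='clean': P(spam) = 0.1·0.1634 / (0.1·0.1634 + 0.15·0.8366) ≈ 0.1152
After the link scanner='clean': P(spam) = 0.1·0.1152 / (0.1·0.1152 + 0.15·0.8848) ≈ 0.0799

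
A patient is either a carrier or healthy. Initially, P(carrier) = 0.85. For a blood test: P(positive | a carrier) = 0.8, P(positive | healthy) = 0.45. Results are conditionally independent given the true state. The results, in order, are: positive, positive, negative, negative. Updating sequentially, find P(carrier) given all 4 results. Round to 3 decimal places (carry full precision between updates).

0.703

After 'positive': P(carrier) = 0.8·0.8500 / (0.8·0.8500 + 0.45·0.1500) ≈ 0.9097
After 'positive': P(carrier) = 0.8·0.9097 / (0.8·0.9097 + 0.45·0.0903) ≈ 0.9471
After 'negative': P(carrier) = 0.2·0.9471 / (0.2·0.9471 + 0.55·0.0529) ≈ 0.8669
After 'negative': P(carrier) = 0.2·0.8669 / (0.2·0.8669 + 0.55·0.1331) ≈ 0.7031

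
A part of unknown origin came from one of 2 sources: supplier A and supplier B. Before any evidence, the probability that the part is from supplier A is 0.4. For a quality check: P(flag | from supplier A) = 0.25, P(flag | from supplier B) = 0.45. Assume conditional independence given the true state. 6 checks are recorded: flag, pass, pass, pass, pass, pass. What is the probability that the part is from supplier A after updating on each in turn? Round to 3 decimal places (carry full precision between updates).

0.636

After 'flag': P(supplier A) = 0.25·0.4000 / (0.25·0.4000 + 0.45·0.6000) ≈ 0.2703
After 'pass': P(supplier A) = 0.75·0.2703 / (0.75·0.2703 + 0.55·0.7297) ≈ 0.3356
After 'pass': P(supplier A) = 0.75·0.3356 / (0.75·0.3356 + 0.55·0.6644) ≈ 0.4078
After 'pass': P(supplier A) = 0.75·0.4078 / (0.75·0.4078 + 0.55·0.5922) ≈ 0.4843
After 'pass': P(supplier A) = 0.75·0.4843 / (0.75·0.4843 + 0.55·0.5157) ≈ 0.5615
After 'pass': P(supplier A) = 0.75·0.5615 / (0.75·0.5615 + 0.55·0.4385) ≈ 0.6359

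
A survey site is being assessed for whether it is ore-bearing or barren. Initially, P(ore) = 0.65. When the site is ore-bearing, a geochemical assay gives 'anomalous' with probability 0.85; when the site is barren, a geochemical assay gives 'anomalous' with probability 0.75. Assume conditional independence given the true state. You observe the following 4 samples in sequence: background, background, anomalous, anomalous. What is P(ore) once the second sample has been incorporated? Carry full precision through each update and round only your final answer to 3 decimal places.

Each posterior becomes the prior for the next update.
After 'background': P(ore) = 0.15·0.6500 / (0.15·0.6500 + 0.25·0.3500) ≈ 0.5270
After 'background': P(ore) = 0.15·0.5270 / (0.15·0.5270 + 0.25·0.4730) ≈ 0.4007

0.401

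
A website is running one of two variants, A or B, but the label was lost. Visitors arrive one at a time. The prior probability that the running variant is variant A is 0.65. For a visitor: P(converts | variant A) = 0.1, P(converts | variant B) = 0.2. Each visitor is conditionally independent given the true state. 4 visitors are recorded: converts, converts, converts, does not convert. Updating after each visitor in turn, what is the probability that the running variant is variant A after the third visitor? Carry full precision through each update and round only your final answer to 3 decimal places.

0.188

After 'converts': P(A) = 0.1·0.6500 / (0.1·0.6500 + 0.2·0.3500) ≈ 0.4815
After 'converts': P(A) = 0.1·0.4815 / (0.1·0.4815 + 0.2·0.5185) ≈ 0.3171
After 'converts': P(A) = 0.1·0.3171 / (0.1·0.3171 + 0.2·0.6829) ≈ 0.1884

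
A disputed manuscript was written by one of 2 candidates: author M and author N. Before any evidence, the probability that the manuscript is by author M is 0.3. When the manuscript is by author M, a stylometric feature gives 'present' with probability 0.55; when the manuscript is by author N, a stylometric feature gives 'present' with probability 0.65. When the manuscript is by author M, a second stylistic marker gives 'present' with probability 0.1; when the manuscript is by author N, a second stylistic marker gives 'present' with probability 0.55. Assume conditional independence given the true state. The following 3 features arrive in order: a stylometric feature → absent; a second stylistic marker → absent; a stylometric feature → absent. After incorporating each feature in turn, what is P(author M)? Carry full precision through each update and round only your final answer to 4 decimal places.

After a stylometric feature='absent': P(author M) = 0.45·0.3000 / (0.45·0.3000 + 0.35·0.7000) ≈ 0.3553
After a second stylistic marker='absent': P(author M) = 0.9·0.3553 / (0.9·0.3553 + 0.45·0.6447) ≈ 0.5243
After a stylometric feature='absent': P(author M) = 0.45·0.5243 / (0.45·0.5243 + 0.35·0.4757) ≈ 0.5862

0.5862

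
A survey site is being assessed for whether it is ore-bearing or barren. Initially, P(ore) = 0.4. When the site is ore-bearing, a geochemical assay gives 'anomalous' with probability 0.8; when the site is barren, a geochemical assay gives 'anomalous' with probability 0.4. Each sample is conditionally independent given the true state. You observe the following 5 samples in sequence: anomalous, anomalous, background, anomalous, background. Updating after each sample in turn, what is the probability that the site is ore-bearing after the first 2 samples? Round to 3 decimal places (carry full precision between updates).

0.727

After 'anomalous': P(ore) = 0.8·0.4000 / (0.8·0.4000 + 0.4·0.6000) ≈ 0.5714
After 'anomalous': P(ore) = 0.8·0.5714 / (0.8·0.5714 + 0.4·0.4286) ≈ 0.7273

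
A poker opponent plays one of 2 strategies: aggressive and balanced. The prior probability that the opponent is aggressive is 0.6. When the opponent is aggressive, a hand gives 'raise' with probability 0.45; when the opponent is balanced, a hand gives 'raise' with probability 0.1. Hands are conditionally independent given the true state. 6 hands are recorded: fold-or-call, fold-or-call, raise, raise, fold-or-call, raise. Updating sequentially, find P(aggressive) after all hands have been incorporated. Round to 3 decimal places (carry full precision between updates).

After 'fold-or-call': P(aggressive) = 0.55·0.6000 / (0.55·0.6000 + 0.9·0.4000) ≈ 0.4783
After 'fold-or-call': P(aggressive) = 0.55·0.4783 / (0.55·0.4783 + 0.9·0.5217) ≈ 0.3591
After 'raise': P(aggressive) = 0.45·0.3591 / (0.45·0.3591 + 0.1·0.6409) ≈ 0.7160
After 'raise': P(aggressive) = 0.45·0.7160 / (0.45·0.7160 + 0.1·0.2840) ≈ 0.9190
After 'fold-or-call': P(aggressive) = 0.55·0.9190 / (0.55·0.9190 + 0.9·0.0810) ≈ 0.8739
After 'raise': P(aggressive) = 0.45·0.8739 / (0.45·0.8739 + 0.1·0.1261) ≈ 0.9689

0.969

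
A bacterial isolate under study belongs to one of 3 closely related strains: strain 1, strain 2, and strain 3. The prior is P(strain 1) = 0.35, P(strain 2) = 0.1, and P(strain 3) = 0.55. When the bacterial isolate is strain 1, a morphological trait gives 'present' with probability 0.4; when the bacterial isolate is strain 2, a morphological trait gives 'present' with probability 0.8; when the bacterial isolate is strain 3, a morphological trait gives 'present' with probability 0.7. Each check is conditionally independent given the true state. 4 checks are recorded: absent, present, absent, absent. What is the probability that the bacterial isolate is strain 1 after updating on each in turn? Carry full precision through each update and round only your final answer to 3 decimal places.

0.733

After 'absent': normaliser = 0.6·0.3500 + 0.2·0.1000 + 0.3·0.5500; P(strain 1) ≈ 0.5316, P(strain 2) ≈ 0.0506, P(strain 3) ≈ 0.4177
After 'present': normaliser = 0.4·0.5316 + 0.8·0.0506 + 0.7·0.4177; P(strain 1) ≈ 0.3898, P(strain 2) ≈ 0.0742, P(strain 3) ≈ 0.5360
After 'absent': normaliser = 0.6·0.3898 + 0.2·0.0742 + 0.3·0.5360; P(strain 1) ≈ 0.5711, P(strain 2) ≈ 0.0363, P(strain 3) ≈ 0.3926
After 'absent': normaliser = 0.6·0.5711 + 0.2·0.0363 + 0.3·0.3926; P(strain 1) ≈ 0.7326, P(strain 2) ≈ 0.0155, P(strain 3) ≈ 0.2518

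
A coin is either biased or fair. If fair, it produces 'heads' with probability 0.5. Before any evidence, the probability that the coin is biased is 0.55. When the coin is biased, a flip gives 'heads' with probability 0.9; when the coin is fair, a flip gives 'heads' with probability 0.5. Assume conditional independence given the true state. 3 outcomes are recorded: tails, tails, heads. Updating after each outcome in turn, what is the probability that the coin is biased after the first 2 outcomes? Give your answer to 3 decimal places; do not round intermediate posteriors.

0.047

Apply Bayes' rule sequentially, carrying P(biased) forward.
After 'tails': P(biased) = 0.1·0.5500 / (0.1·0.5500 + 0.5·0.4500) ≈ 0.1964
After 'tails': P(biased) = 0.1·0.1964 / (0.1·0.1964 + 0.5·0.8036) ≈ 0.0466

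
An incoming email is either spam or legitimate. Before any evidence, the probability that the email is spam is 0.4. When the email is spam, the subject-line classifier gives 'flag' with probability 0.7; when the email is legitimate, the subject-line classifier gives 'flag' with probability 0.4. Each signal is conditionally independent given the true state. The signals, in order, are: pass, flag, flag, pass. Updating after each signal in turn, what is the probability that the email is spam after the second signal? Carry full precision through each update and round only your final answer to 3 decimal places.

0.368

After 'pass': P(spam) = 0.3·0.4000 / (0.3·0.4000 + 0.6·0.6000) ≈ 0.2500
After 'flag': P(spam) = 0.7·0.2500 / (0.7·0.2500 + 0.4·0.7500) ≈ 0.3684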